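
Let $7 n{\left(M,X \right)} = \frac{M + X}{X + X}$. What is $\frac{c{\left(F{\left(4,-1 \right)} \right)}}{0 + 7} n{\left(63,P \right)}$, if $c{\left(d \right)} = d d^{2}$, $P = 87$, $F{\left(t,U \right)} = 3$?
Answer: $\frac{675}{1421} \approx 0.47502$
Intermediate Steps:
$c{\left(d \right)} = d^{3}$
$n{\left(M,X \right)} = \frac{M + X}{14 X}$ ($n{\left(M,X \right)} = \frac{\left(M + X\right) \frac{1}{X + X}}{7} = \frac{\left(M + X\right) \frac{1}{2 X}}{7} = \frac{\frac{1}{2} \frac{1}{X} \left(M + X\right)}{7} = \frac{M + X}{14 X}$)
$\frac{c{\left(F{\left(4,-1 \right)} \right)}}{0 + 7} n{\left(63,P \right)} = \frac{3^{3}}{0 + 7} \frac{63 + 87}{14 \cdot 87} = \frac{1}{7} \cdot 27 \cdot \frac{1}{14} \cdot \frac{1}{87} \cdot 150 = \frac{1}{7} \cdot 27 \cdot \frac{25}{203} = \frac{27}{7} \cdot \frac{25}{203} = \frac{675}{1421}$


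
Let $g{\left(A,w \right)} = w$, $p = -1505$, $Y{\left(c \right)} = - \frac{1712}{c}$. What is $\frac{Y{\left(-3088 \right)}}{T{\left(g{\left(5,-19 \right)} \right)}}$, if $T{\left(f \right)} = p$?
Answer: $- \frac{107}{290465} \approx -0.00036837$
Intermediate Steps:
$T{\left(f \right)} = -1505$
$\frac{Y{\left(-3088 \right)}}{T{\left(g{\left(5,-19 \right)} \right)}} = \frac{\left(-1712\right) \frac{1}{-3088}}{-1505} = \left(-1712\right) \left(- \frac{1}{3088}\right) \left(- \frac{1}{1505}\right) = \frac{107}{193} \left(- \frac{1}{1505}\right) = - \frac{107}{290465}$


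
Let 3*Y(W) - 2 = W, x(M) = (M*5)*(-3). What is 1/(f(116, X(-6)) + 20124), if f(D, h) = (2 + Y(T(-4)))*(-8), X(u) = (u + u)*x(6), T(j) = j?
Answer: 3/60340 ≈ 4.9718e-5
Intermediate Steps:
x(M) = -15*M (x(M) = (5*M)*(-3) = -15*M)
Y(W) = 2/3 + W/3
X(u) = -180*u (X(u) = (u + u)*(-15*6) = (2*u)*(-90) = -180*u)
f(D, h) = -32/3 (f(D, h) = (2 + (2/3 + (1/3)*(-4)))*(-8) = (2 + (2/3 - 4/3))*(-8) = (2 - 2/3)*(-8) = (4/3)*(-8) = -32/3)
1/(f(116, X(-6)) + 20124) = 1/(-32/3 + 20124) = 1/(60340/3) = 3/60340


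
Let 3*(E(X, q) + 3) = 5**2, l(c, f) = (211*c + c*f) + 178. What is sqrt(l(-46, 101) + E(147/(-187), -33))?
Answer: I*sqrt(127518)/3 ≈ 119.03*I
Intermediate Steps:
l(c, f) = 178 + 211*c + c*f
E(X, q) = 16/3 (E(X, q) = -3 + (1/3)*5**2 = -3 + (1/3)*25 = -3 + 25/3 = 16/3)
sqrt(l(-46, 101) + E(147/(-187), -33)) = sqrt((178 + 211*(-46) - 46*101) + 16/3) = sqrt((178 - 9706 - 4646) + 16/3) = sqrt(-14174 + 16/3) = sqrt(-42506/3) = I*sqrt(127518)/3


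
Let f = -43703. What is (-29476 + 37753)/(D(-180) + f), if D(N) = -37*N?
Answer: -8277/37043 ≈ -0.22344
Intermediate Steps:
(-29476 + 37753)/(D(-180) + f) = (-29476 + 37753)/(-37*(-180) - 43703) = 8277/(6660 - 43703) = 8277/(-37043) = 8277*(-1/37043) = -8277/37043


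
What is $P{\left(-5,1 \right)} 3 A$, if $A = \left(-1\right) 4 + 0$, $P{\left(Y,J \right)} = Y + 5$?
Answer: $0$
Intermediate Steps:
$P{\left(Y,J \right)} = 5 + Y$
$A = -4$ ($A = -4 + 0 = -4$)
$P{\left(-5,1 \right)} 3 A = \left(5 - 5\right) 3 \left(-4\right) = 0 \cdot 3 \left(-4\right) = 0 \left(-4\right) = 0$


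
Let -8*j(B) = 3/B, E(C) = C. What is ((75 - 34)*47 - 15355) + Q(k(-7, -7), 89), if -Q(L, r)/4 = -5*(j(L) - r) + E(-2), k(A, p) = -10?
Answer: -60797/4 ≈ -15199.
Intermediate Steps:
j(B) = -3/(8*B)
Q(L, r) = 8 - 20*r - 15/(2*L) (Q(L, r) = -4*(-5*(-3/(8*L) - r) - 2) = -4*(-5*(-r - 3/(8*L)) - 2) = -4*((5*r + 15/(8*L)) - 2) = -4*(-2 + 5*r + 15/(8*L)) = 8 - 20*r - 15/(2*L))
((75 - 34)*47 - 15355) + Q(k(-7, -7), 89) = ((75 - 34)*47 - 15355) + (8 - 20*89 - 15/2/(-10)) = (41*47 - 15355) + (8 - 1780 - 15/2*(-⅒)) = (1927 - 15355) + (8 - 1780 + ¾) = -13428 - 7085/4 = -60797/4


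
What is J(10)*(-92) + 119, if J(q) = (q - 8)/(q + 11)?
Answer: 2315/21 ≈ 110.24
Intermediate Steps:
J(q) = (-8 + q)/(11 + q)
J(10)*(-92) + 119 = ((-8 + 10)/(11 + 10))*(-92) + 119 = (2/21)*(-92) + 119 = -184/21 + 119 = 2315/21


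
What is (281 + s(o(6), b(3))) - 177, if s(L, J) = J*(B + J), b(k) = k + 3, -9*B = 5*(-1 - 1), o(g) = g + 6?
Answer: 440/3 ≈ 146.67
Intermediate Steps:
o(g) = 6 + g
B = 10/9 (B = -5*(-1 - 1)/9 = -5*(-2)/9 = -⅑*(-10) = 10/9 ≈ 1.1111)
b(k) = 3 + k
s(L, J) = J*(10/9 + J)
(281 + s(o(6), b(3))) - 177 = (281 + (3 + 3)*(10 + 9*(3 + 3))/9) - 177 = (281 + (⅑)*6*(10 + 9*6)) - 177 = (281 + (⅑)*6*(10 + 54)) - 177 = (281 + (⅑)*6*64) - 177 = (281 + 128/3) - 177 = 971/3 - 177 = 440/3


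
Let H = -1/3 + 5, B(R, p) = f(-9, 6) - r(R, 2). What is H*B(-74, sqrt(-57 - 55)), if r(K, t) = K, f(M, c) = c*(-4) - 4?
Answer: 644/3 ≈ 214.67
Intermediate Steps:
f(M, c) = -4 - 4*c (f(M, c) = -4*c - 4 = -4 - 4*c)
B(R, p) = -28 - R (B(R, p) = (-4 - 4*6) - R = (-4 - 24) - R = -28 - R)
H = 14/3 (H = -1*1/3 + 5 = -1/3 + 5 = 14/3 ≈ 4.6667)
H*B(-74, sqrt(-57 - 55)) = 14*(-28 - 1*(-74))/3 = 14*(-28 + 74)/3 = (14/3)*46 = 644/3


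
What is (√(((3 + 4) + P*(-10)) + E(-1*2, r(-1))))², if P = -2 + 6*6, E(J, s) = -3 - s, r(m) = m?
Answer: -335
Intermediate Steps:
P = 34 (P = -2 + 36 = 34)
(√(((3 + 4) + P*(-10)) + E(-1*2, r(-1))))² = (√(((3 + 4) + 34*(-10)) + (-3 - 1*(-1))))² = (√((7 - 340) + (-3 + 1)))² = (√(-333 - 2))² = (√(-335))² = (I*√335)² = -335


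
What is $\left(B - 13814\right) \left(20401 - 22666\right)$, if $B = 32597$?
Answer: $-42543495$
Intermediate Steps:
$\left(B - 13814\right) \left(20401 - 22666\right) = \left(32597 - 13814\right) \left(20401 - 22666\right) = 18783 \left(-2265\right) = -42543495$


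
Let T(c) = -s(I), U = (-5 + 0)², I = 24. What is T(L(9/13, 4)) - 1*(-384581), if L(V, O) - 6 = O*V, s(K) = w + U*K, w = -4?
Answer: 383985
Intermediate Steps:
U = 25 (U = (-5)² = 25)
s(K) = -4 + 25*K
L(V, O) = 6 + O*V
T(c) = -596 (T(c) = -(-4 + 25*24) = -(-4 + 600) = -1*596 = -596)
T(L(9/13, 4)) - 1*(-384581) = -596 - 1*(-384581) = -596 + 384581 = 383985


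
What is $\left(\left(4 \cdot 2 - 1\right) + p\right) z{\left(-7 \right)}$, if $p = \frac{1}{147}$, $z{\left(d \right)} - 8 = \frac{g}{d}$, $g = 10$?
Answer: $\frac{47380}{1029} \approx 46.045$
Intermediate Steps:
$z{\left(d \right)} = 8 + \frac{10}{d}$
$p = \frac{1}{147} \approx 0.0068027$
$\left(\left(4 \cdot 2 - 1\right) + p\right) z{\left(-7 \right)} = \left(\left(4 \cdot 2 - 1\right) + \frac{1}{147}\right) \left(8 + \frac{10}{-7}\right) = \left(\left(8 - 1\right) + \frac{1}{147}\right) \left(8 + 10 \left(- \frac{1}{7}\right)\right) = \left(7 + \frac{1}{147}\right) \left(8 - \frac{10}{7}\right) = \frac{1030}{147} \cdot \frac{46}{7} = \frac{47380}{1029}$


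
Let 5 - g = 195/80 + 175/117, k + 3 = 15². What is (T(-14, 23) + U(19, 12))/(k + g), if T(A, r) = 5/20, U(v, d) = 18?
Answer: 34164/417581 ≈ 0.081814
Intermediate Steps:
T(A, r) = ¼ (T(A, r) = 5*(1/20) = ¼)
k = 222 (k = -3 + 15² = -3 + 225 = 222)
g = 1997/1872 (g = 5 - (195/80 + 175/117) = 5 - (195*(1/80) + 175*(1/117)) = 5 - (39/16 + 175/117) = 5 - 1*7363/1872 = 5 - 7363/1872 = 1997/1872 ≈ 1.0668)
(T(-14, 23) + U(19, 12))/(k + g) = (¼ + 18)/(222 + 1997/1872) = 73/(4*(417581/1872)) = (73/4)*(1872/417581) = 34164/417581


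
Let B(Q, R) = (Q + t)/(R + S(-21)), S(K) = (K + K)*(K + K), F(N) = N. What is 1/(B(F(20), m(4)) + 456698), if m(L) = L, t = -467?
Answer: 1768/807441617 ≈ 2.1896e-6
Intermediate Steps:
S(K) = 4*K² (S(K) = (2*K)*(2*K) = 4*K²)
B(Q, R) = (-467 + Q)/(1764 + R) (B(Q, R) = (Q - 467)/(R + 4*(-21)²) = (-467 + Q)/(R + 4*441) = (-467 + Q)/(R + 1764) = (-467 + Q)/(1764 + R))
1/(B(F(20), m(4)) + 456698) = 1/((-467 + 20)/(1764 + 4) + 456698) = 1/(-447/1768 + 456698) = 1/(807441617/1768) = 1768/807441617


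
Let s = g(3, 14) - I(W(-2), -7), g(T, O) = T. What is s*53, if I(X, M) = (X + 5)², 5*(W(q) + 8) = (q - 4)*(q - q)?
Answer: -318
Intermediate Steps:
W(q) = -8 (W(q) = -8 + ((q - 4)*(q - q))/5 = -8 + ((-4 + q)*0)/5 = -8 + (⅕)*0 = -8 + 0 = -8)
I(X, M) = (5 + X)²
s = -6 (s = 3 - (5 - 8)² = 3 - 1*(-3)² = 3 - 1*9 = 3 - 9 = -6)
s*53 = -6*53 = -318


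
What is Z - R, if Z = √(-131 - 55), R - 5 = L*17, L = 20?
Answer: -345 + I*√186 ≈ -345.0 + 13.638*I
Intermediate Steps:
R = 345 (R = 5 + 20*17 = 5 + 340 = 345)
Z = I*√186 (Z = √(-186) = I*√186 ≈ 13.638*I)
Z - R = I*√186 - 1*345 = I*√186 - 345 = -345 + I*√186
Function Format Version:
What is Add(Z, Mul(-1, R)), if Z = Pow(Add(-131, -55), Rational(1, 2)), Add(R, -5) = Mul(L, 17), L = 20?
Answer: Add(-345, Mul(I, Pow(186, Rational(1, 2)))) ≈ Add(-345.00, Mul(13.638, I))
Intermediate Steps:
R = 345 (R = Add(5, Mul(20, 17)) = Add(5, 340) = 345)
Z = Mul(I, Pow(186, Rational(1, 2))) (Z = Pow(-186, Rational(1, 2)) = Mul(I, Pow(186, Rational(1, 2))) ≈ Mul(13.638, I))
Add(Z, Mul(-1, R)) = Add(Mul(I, Pow(186, Rational(1, 2))), Mul(-1, 345)) = Add(Mul(I, Pow(186, Rational(1, 2))), -345) = Add(-345, Mul(I, Pow(186, Rational(1, 2))))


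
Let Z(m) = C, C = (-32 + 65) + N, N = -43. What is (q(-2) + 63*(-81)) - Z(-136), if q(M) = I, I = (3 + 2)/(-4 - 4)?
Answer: -40749/8 ≈ -5093.6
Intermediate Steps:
I = -5/8 (I = 5/(-8) = 5*(-⅛) = -5/8 ≈ -0.62500)
q(M) = -5/8
C = -10 (C = (-32 + 65) - 43 = 33 - 43 = -10)
Z(m) = -10
(q(-2) + 63*(-81)) - Z(-136) = (-5/8 + 63*(-81)) - 1*(-10) = (-5/8 - 5103) + 10 = -40829/8 + 10 = -40749/8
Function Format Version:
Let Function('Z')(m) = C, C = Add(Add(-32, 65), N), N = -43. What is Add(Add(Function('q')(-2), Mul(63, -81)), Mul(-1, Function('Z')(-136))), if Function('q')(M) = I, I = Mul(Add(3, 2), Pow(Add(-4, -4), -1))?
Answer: Rational(-40749, 8) ≈ -5093.6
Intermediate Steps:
I = Rational(-5, 8) (I = Mul(5, Pow(-8, -1)) = Mul(5, Rational(-1, 8)) = Rational(-5, 8) ≈ -0.62500)
Function('q')(M) = Rational(-5, 8)
C = -10 (C = Add(Add(-32, 65), -43) = Add(33, -43) = -10)
Function('Z')(m) = -10
Add(Add(Function('q')(-2), Mul(63, -81)), Mul(-1, Function('Z')(-136))) = Add(Add(Rational(-5, 8), Mul(63, -81)), Mul(-1, -10)) = Add(Add(Rational(-5, 8), -5103), 10) = Add(Rational(-40829, 8), 10) = Rational(-40749, 8)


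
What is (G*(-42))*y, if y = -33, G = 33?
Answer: 45738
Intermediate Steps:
(G*(-42))*y = (33*(-42))*(-33) = -1386*(-33) = 45738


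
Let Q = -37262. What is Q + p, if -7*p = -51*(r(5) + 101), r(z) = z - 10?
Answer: -255938/7 ≈ -36563.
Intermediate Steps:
r(z) = -10 + z
p = 4896/7 (p = -(-51)*((-10 + 5) + 101)/7 = -(-51)*(-5 + 101)/7 = -(-51)*96/7 = -⅐*(-4896) = 4896/7 ≈ 699.43)
Q + p = -37262 + 4896/7 = -255938/7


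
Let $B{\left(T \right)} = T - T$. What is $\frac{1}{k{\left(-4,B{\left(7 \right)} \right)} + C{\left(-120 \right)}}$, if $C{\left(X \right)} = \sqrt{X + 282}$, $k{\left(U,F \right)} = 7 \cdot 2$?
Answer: $\frac{7}{17} - \frac{9 \sqrt{2}}{34} \approx 0.037414$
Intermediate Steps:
$B{\left(T \right)} = 0$
$k{\left(U,F \right)} = 14$
$C{\left(X \right)} = \sqrt{282 + X}$
$\frac{1}{k{\left(-4,B{\left(7 \right)} \right)} + C{\left(-120 \right)}} = \frac{1}{14 + \sqrt{282 - 120}} = \frac{1}{14 + \sqrt{162}} = \frac{1}{14 + 9 \sqrt{2}}$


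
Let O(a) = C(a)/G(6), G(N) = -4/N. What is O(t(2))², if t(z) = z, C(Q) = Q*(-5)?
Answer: 225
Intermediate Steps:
C(Q) = -5*Q
O(a) = 15*a/2 (O(a) = (-5*a)/((-4/6)) = (-5*a)/((-4*⅙)) = (-5*a)/(-⅔) = -5*a*(-3/2) = 15*a/2)
O(t(2))² = ((15/2)*2)² = 15² = 225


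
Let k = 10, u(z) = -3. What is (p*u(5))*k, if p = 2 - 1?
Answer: -30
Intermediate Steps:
p = 1
(p*u(5))*k = (1*(-3))*10 = -3*10 = -30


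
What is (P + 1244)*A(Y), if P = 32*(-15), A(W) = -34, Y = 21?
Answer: -25976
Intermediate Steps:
P = -480
(P + 1244)*A(Y) = (-480 + 1244)*(-34) = 764*(-34) = -25976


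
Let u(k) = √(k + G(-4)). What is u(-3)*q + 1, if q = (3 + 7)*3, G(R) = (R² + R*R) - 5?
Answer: 1 + 60*√6 ≈ 147.97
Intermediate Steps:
G(R) = -5 + 2*R² (G(R) = (R² + R²) - 5 = 2*R² - 5 = -5 + 2*R²)
u(k) = √(27 + k) (u(k) = √(k + (-5 + 2*(-4)²)) = √(k + (-5 + 2*16)) = √(k + (-5 + 32)) = √(k + 27) = √(27 + k))
q = 30 (q = 10*3 = 30)
u(-3)*q + 1 = √(27 - 3)*30 + 1 = √24*30 + 1 = (2*√6)*30 + 1 = 60*√6 + 1 = 1 + 60*√6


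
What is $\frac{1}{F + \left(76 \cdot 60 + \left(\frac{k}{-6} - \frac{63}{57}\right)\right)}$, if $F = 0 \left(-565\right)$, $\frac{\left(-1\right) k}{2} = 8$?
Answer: $\frac{57}{260009} \approx 0.00021922$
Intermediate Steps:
$k = -16$ ($k = \left(-2\right) 8 = -16$)
$F = 0$
$\frac{1}{F + \left(76 \cdot 60 + \left(\frac{k}{-6} - \frac{63}{57}\right)\right)} = \frac{1}{0 + \left(76 \cdot 60 - \left(- \frac{8}{3} + \frac{21}{19}\right)\right)} = \frac{1}{0 + \left(4560 - - \frac{89}{57}\right)} = \frac{1}{0 + \left(4560 + \left(\frac{8}{3} - \frac{21}{19}\right)\right)} = \frac{1}{0 + \left(4560 + \frac{89}{57}\right)} = \frac{1}{0 + \frac{260009}{57}} = \frac{1}{\frac{260009}{57}} = \frac{57}{260009}$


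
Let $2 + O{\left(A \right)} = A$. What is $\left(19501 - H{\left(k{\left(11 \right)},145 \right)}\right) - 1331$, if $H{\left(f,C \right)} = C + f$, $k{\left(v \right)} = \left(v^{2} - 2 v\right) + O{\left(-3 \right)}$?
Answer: $17931$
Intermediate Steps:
$O{\left(A \right)} = -2 + A$
$k{\left(v \right)} = -5 + v^{2} - 2 v$ ($k{\left(v \right)} = \left(v^{2} - 2 v\right) - 5 = -5 + v^{2} - 2 v$)
$\left(19501 - H{\left(k{\left(11 \right)},145 \right)}\right) - 1331 = \left(19501 - \left(145 - \left(27 - 121\right)\right)\right) - 1331 = \left(19501 - \left(145 - -94\right)\right) - 1331 = \left(19501 - \left(145 + 94\right)\right) - 1331 = \left(19501 - 239\right) - 1331 = 19262 - 1331 = 17931$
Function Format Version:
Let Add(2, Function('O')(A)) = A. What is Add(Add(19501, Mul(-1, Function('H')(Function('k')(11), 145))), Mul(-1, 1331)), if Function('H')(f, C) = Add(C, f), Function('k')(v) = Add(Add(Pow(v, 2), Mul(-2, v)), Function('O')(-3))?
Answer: 17931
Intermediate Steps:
Function('O')(A) = Add(-2, A)
Function('k')(v) = Add(-5, Pow(v, 2), Mul(-2, v)) (Function('k')(v) = Add(Add(Pow(v, 2), Mul(-2, v)), Add(-2, -3)) = Add(Add(Pow(v, 2), Mul(-2, v)), -5) = Add(-5, Pow(v, 2), Mul(-2, v)))
Add(Add(19501, Mul(-1, Function('H')(Function('k')(11), 145))), Mul(-1, 1331)) = Add(Add(19501, Mul(-1, Add(145, Add(-5, Pow(11, 2), Mul(-2, 11))))), Mul(-1, 1331)) = Add(Add(19501, Mul(-1, Add(145, Add(-5, 121, -22)))), -1331) = Add(Add(19501, Mul(-1, Add(145, 94))), -1331) = Add(Add(19501, Mul(-1, 239)), -1331) = Add(Add(19501, -239), -1331) = Add(19262, -1331) = 17931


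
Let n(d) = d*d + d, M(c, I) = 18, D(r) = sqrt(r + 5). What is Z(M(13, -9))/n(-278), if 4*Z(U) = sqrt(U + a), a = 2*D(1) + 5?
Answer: sqrt(23 + 2*sqrt(6))/308024 ≈ 1.7148e-5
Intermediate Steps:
D(r) = sqrt(5 + r)
a = 5 + 2*sqrt(6) (a = 2*sqrt(5 + 1) + 5 = 2*sqrt(6) + 5 = 5 + 2*sqrt(6) ≈ 9.8990)
Z(U) = sqrt(5 + U + 2*sqrt(6))/4 (Z(U) = sqrt(U + (5 + 2*sqrt(6)))/4 = sqrt(5 + U + 2*sqrt(6))/4)
n(d) = d + d**2 (n(d) = d**2 + d = d + d**2)
Z(M(13, -9))/n(-278) = (sqrt(5 + 18 + 2*sqrt(6))/4)/((-278*(1 - 278))) = (sqrt(23 + 2*sqrt(6))/4)/((-278*(-277))) = (sqrt(23 + 2*sqrt(6))/4)/77006 = (sqrt(23 + 2*sqrt(6))/4)*(1/77006) = sqrt(23 + 2*sqrt(6))/308024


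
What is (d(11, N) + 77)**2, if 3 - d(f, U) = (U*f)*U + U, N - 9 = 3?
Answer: 2298256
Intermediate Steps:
N = 12 (N = 9 + 3 = 12)
d(f, U) = 3 - U - f*U**2 (d(f, U) = 3 - ((U*f)*U + U) = 3 - (f*U**2 + U) = 3 - (U + f*U**2) = 3 + (-U - f*U**2) = 3 - U - f*U**2)
(d(11, N) + 77)**2 = ((3 - 1*12 - 1*11*12**2) + 77)**2 = ((3 - 12 - 1*11*144) + 77)**2 = ((3 - 12 - 1584) + 77)**2 = (-1593 + 77)**2 = (-1516)**2 = 2298256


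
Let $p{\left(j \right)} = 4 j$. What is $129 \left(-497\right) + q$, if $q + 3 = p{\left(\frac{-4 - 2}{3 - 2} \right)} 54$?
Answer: $-65412$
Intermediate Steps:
$q = -1299$ ($q = -3 + 4 \frac{-4 - 2}{3 - 2} \cdot 54 = -3 + 4 \left(- \frac{6}{1}\right) 54 = -3 + 4 \left(\left(-6\right) 1\right) 54 = -3 + 4 \left(-6\right) 54 = -3 - 1296 = -1299$)
$129 \left(-497\right) + q = 129 \left(-497\right) - 1299 = -64113 - 1299 = -65412$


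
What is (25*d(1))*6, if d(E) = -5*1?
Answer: -750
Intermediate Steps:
d(E) = -5
(25*d(1))*6 = (25*(-5))*6 = -125*6 = -750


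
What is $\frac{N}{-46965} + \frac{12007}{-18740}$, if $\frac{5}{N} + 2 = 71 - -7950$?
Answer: $- \frac{904396880009}{1411543031580} \approx -0.64071$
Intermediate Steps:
$N = \frac{5}{8019}$ ($N = \frac{5}{-2 + \left(71 - -7950\right)} = \frac{5}{-2 + \left(71 + 7950\right)} = \frac{5}{-2 + 8021} = \frac{5}{8019} \approx 0.00062352$)
$\frac{N}{-46965} + \frac{12007}{-18740} = \frac{5}{8019 \left(-46965\right)} + \frac{12007}{-18740} = \frac{5}{8019} \left(- \frac{1}{46965}\right) + 12007 \left(- \frac{1}{18740}\right) = - \frac{1}{75322467} - \frac{12007}{18740} = - \frac{904396880009}{1411543031580}$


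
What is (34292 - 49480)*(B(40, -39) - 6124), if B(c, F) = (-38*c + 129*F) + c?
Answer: 191900380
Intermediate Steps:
B(c, F) = -37*c + 129*F
(34292 - 49480)*(B(40, -39) - 6124) = (34292 - 49480)*((-37*40 + 129*(-39)) - 6124) = -15188*((-1480 - 5031) - 6124) = -15188*(-6511 - 6124) = -15188*(-12635) = 191900380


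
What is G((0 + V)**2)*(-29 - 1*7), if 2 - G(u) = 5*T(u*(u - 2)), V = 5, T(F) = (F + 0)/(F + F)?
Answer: 18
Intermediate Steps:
T(F) = 1/2 (T(F) = F/((2*F)) = F*(1/(2*F)) = 1/2)
G(u) = -1/2 (G(u) = 2 - 5/2 = -1/2)
G((0 + V)**2)*(-29 - 1*7) = -(-29 - 1*7)/2 = -(-29 - 7)/2 = -1/2*(-36) = 18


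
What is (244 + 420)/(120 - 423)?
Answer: -664/303 ≈ -2.1914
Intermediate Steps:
(244 + 420)/(120 - 423) = 664/(-303) = 664*(-1/303) = -664/303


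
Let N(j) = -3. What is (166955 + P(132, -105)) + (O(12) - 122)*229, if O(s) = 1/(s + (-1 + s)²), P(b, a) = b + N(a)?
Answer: 18506647/133 ≈ 1.3915e+5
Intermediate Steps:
P(b, a) = -3 + b (P(b, a) = b - 3 = -3 + b)
(166955 + P(132, -105)) + (O(12) - 122)*229 = (166955 + (-3 + 132)) + (1/(12 + (-1 + 12)²) - 122)*229 = (166955 + 129) + (1/(12 + 11²) - 122)*229 = 167084 + (1/(12 + 121) - 122)*229 = 167084 + (1/133 - 122)*229 = 167084 - 16225/133*229 = 167084 - 3715525/133 = 18506647/133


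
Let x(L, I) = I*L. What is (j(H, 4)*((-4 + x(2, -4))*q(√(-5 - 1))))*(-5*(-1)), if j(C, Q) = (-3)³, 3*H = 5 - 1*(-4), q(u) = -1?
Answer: -1620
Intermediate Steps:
H = 3 (H = (5 - 1*(-4))/3 = (5 + 4)/3 = (⅓)*9 = 3)
j(C, Q) = -27
(j(H, 4)*((-4 + x(2, -4))*q(√(-5 - 1))))*(-5*(-1)) = (-27*(-4 - 4*2)*(-1))*(-5*(-1)) = -27*(-4 - 8)*(-1)*5 = -(-324)*(-1)*5 = -27*12*5 = -324*5 = -1620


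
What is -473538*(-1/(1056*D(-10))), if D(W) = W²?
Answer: 78923/17600 ≈ 4.4843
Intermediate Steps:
-473538*(-1/(1056*D(-10))) = -473538/((22*(-48))*(-10)²) = -473538/((-1056*100)) = -473538/(-105600) = -473538*(-1/105600) = 78923/17600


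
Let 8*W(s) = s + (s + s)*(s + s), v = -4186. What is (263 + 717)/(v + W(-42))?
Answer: -560/1891 ≈ -0.29614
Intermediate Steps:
W(s) = s²/2 + s/8 (W(s) = (s + (s + s)*(s + s))/8 = (s + (2*s)*(2*s))/8 = (s + 4*s²)/8 = s²/2 + s/8)
(263 + 717)/(v + W(-42)) = (263 + 717)/(-4186 + (⅛)*(-42)*(1 + 4*(-42))) = 980/(-4186 + (⅛)*(-42)*(1 - 168)) = 980/(-4186 + (⅛)*(-42)*(-167)) = 980/(-4186 + 3507/4) = 980/(-13237/4) = 980*(-4/13237) = -560/1891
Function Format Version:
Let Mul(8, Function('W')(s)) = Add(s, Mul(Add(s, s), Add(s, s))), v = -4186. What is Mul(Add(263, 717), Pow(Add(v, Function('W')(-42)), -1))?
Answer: Rational(-560, 1891) ≈ -0.29614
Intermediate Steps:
Function('W')(s) = Add(Mul(Rational(1, 2), Pow(s, 2)), Mul(Rational(1, 8), s)) (Function('W')(s) = Mul(Rational(1, 8), Add(s, Mul(Add(s, s), Add(s, s)))) = Mul(Rational(1, 8), Add(s, Mul(Mul(2, s), Mul(2, s)))) = Mul(Rational(1, 8), Add(s, Mul(4, Pow(s, 2)))) = Add(Mul(Rational(1, 2), Pow(s, 2)), Mul(Rational(1, 8), s)))
Mul(Add(263, 717), Pow(Add(v, Function('W')(-42)), -1)) = Mul(Add(263, 717), Pow(Add(-4186, Mul(Rational(1, 8), -42, Add(1, Mul(4, -42)))), -1)) = Mul(980, Pow(Add(-4186, Mul(Rational(1, 8), -42, Add(1, -168))), -1)) = Mul(980, Pow(Add(-4186, Mul(Rational(1, 8), -42, -167)), -1)) = Mul(980, Pow(Add(-4186, Rational(3507, 4)), -1)) = Mul(980, Pow(Rational(-13237, 4), -1)) = Mul(980, Rational(-4, 13237)) = Rational(-560, 1891)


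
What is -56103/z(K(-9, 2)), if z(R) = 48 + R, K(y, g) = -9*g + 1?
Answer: -56103/31 ≈ -1809.8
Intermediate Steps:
K(y, g) = 1 - 9*g
-56103/z(K(-9, 2)) = -56103/(48 + (1 - 9*2)) = -56103/(48 + (1 - 18)) = -56103/(48 - 17) = -56103/31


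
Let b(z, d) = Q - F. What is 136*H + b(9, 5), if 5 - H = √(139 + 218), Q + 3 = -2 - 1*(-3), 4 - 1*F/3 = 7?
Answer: 687 - 136*√357 ≈ -1882.6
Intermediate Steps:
F = -9 (F = 12 - 3*7 = 12 - 21 = -9)
Q = -2 (Q = -3 + (-2 - 1*(-3)) = -3 + (-2 + 3) = -3 + 1 = -2)
b(z, d) = 7 (b(z, d) = -2 - 1*(-9) = -2 + 9 = 7)
H = 5 - √357 (H = 5 - √(139 + 218) = 5 - √357 ≈ -13.894)
136*H + b(9, 5) = 136*(5 - √357) + 7 = (680 - 136*√357) + 7 = 687 - 136*√357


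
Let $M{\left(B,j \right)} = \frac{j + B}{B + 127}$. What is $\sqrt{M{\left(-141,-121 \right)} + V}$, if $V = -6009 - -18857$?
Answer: $\frac{\sqrt{630469}}{7} \approx 113.43$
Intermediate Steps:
$M{\left(B,j \right)} = \frac{B + j}{127 + B}$
$V = 12848$ ($V = -6009 + 18857 = 12848$)
$\sqrt{M{\left(-141,-121 \right)} + V} = \sqrt{\frac{-141 - 121}{127 - 141} + 12848} = \sqrt{\frac{1}{-14} \left(-262\right) + 12848} = \sqrt{\left(- \frac{1}{14}\right) \left(-262\right) + 12848} = \sqrt{\frac{131}{7} + 12848} = \sqrt{\frac{90067}{7}} = \frac{\sqrt{630469}}{7}$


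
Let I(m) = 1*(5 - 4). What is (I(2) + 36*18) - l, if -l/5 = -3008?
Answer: -14391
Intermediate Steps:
l = 15040 (l = -5*(-3008) = 15040)
I(m) = 1 (I(m) = 1*1 = 1)
(I(2) + 36*18) - l = (1 + 36*18) - 1*15040 = (1 + 648) - 15040 = 649 - 15040 = -14391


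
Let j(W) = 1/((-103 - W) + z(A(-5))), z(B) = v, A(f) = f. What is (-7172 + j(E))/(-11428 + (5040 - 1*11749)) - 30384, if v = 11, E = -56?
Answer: -19838427695/652932 ≈ -30384.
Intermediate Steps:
z(B) = 11
j(W) = 1/(-92 - W) (j(W) = 1/((-103 - W) + 11) = 1/(-92 - W))
(-7172 + j(E))/(-11428 + (5040 - 1*11749)) - 30384 = (-7172 - 1/(92 - 56))/(-11428 + (5040 - 1*11749)) - 30384 = (-7172 - 1/36)/(-11428 + (5040 - 11749)) - 30384 = (-7172 - 1*1/36)/(-11428 - 6709) - 30384 = (-7172 - 1/36)/(-18137) - 30384 = -258193/36*(-1/18137) - 30384 = 258193/652932 - 30384 = -19838427695/652932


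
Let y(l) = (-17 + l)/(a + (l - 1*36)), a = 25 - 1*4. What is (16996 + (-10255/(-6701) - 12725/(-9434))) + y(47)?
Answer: 8597451128927/505737872 ≈ 17000.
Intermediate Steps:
a = 21 (a = 25 - 4 = 21)
y(l) = (-17 + l)/(-15 + l) (y(l) = (-17 + l)/(21 + (l - 1*36)) = (-17 + l)/(21 + (l - 36)) = (-17 + l)/(21 + (-36 + l)) = (-17 + l)/(-15 + l))
(16996 + (-10255/(-6701) - 12725/(-9434))) + y(47) = (16996 + (-10255/(-6701) - 12725/(-9434))) + (-17 + 47)/(-15 + 47) = (16996 + (-10255*(-1/6701) - 12725*(-1/9434))) + 30/32 = (16996 + (10255/6701 + 12725/9434)) + (1/32)*30 = (16996 + 182015895/63217234) + 15/16 = 1074622124959/63217234 + 15/16 = 8597451128927/505737872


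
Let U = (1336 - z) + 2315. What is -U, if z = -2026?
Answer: -5677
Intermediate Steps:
U = 5677 (U = (1336 - 1*(-2026)) + 2315 = (1336 + 2026) + 2315 = 3362 + 2315 = 5677)
-U = -1*5677 = -5677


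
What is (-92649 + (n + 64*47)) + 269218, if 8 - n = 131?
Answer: 179454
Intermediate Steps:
n = -123 (n = 8 - 1*131 = 8 - 131 = -123)
(-92649 + (n + 64*47)) + 269218 = (-92649 + (-123 + 64*47)) + 269218 = (-92649 + (-123 + 3008)) + 269218 = (-92649 + 2885) + 269218 = -89764 + 269218 = 179454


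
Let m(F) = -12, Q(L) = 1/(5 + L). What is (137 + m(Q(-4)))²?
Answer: 15625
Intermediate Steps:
(137 + m(Q(-4)))² = (137 - 12)² = 125² = 15625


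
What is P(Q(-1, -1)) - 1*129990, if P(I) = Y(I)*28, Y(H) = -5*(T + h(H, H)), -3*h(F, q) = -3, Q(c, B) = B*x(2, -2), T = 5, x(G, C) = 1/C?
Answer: -130830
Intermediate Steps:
Q(c, B) = -B/2 (Q(c, B) = B/(-2) = B*(-1/2) = -B/2)
h(F, q) = 1 (h(F, q) = -1/3*(-3) = 1)
Y(H) = -30 (Y(H) = -5*(5 + 1) = -5*6 = -30)
P(I) = -840 (P(I) = -30*28 = -840)
P(Q(-1, -1)) - 1*129990 = -840 - 1*129990 = -840 - 129990 = -130830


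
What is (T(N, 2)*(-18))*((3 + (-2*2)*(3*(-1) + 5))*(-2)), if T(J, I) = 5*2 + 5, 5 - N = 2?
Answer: -2700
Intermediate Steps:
N = 3 (N = 5 - 1*2 = 5 - 2 = 3)
T(J, I) = 15 (T(J, I) = 10 + 5 = 15)
(T(N, 2)*(-18))*((3 + (-2*2)*(3*(-1) + 5))*(-2)) = (15*(-18))*((3 + (-2*2)*(3*(-1) + 5))*(-2)) = -270*(3 - 4*(-3 + 5))*(-2) = -270*(3 - 4*2)*(-2) = -270*(3 - 8)*(-2) = -(-1350)*(-2) = -270*10 = -2700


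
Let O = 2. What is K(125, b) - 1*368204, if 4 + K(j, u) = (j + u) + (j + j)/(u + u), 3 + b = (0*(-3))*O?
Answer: -1104383/3 ≈ -3.6813e+5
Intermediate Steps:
b = -3 (b = -3 + (0*(-3))*2 = -3 + 0*2 = -3 + 0 = -3)
K(j, u) = -4 + j + u + j/u (K(j, u) = -4 + ((j + u) + (j + j)/(u + u)) = -4 + ((j + u) + (2*j)/((2*u))) = -4 + ((j + u) + (2*j)*(1/(2*u))) = -4 + ((j + u) + j/u) = -4 + (j + u + j/u) = -4 + j + u + j/u)
K(125, b) - 1*368204 = (-4 + 125 - 3 + 125/(-3)) - 1*368204 = (-4 + 125 - 3 + 125*(-⅓)) - 368204 = (-4 + 125 - 3 - 125/3) - 368204 = 229/3 - 368204 = -1104383/3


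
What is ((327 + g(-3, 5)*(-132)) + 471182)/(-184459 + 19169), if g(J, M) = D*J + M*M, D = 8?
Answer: -471377/165290 ≈ -2.8518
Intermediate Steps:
g(J, M) = M² + 8*J (g(J, M) = 8*J + M*M = 8*J + M² = M² + 8*J)
((327 + g(-3, 5)*(-132)) + 471182)/(-184459 + 19169) = ((327 + (5² + 8*(-3))*(-132)) + 471182)/(-184459 + 19169) = ((327 + (25 - 24)*(-132)) + 471182)/(-165290) = ((327 + 1*(-132)) + 471182)*(-1/165290) = ((327 - 132) + 471182)*(-1/165290) = (195 + 471182)*(-1/165290) = 471377*(-1/165290) = -471377/165290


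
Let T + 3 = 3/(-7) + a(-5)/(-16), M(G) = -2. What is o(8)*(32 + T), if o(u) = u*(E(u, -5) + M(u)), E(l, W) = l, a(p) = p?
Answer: 9705/7 ≈ 1386.4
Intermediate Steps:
o(u) = u*(-2 + u) (o(u) = u*(u - 2) = u*(-2 + u))
T = -349/112 (T = -3 + (3/(-7) - 5/(-16)) = -3 + (3*(-⅐) - 5*(-1/16)) = -3 + (-3/7 + 5/16) = -3 - 13/112 = -349/112 ≈ -3.1161)
o(8)*(32 + T) = (8*(-2 + 8))*(32 - 349/112) = (8*6)*(3235/112) = 48*(3235/112) = 9705/7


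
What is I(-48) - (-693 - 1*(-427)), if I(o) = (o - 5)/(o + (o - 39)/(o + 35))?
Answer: 143531/537 ≈ 267.28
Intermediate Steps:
I(o) = (-5 + o)/(o + (-39 + o)/(35 + o))
I(-48) - (-693 - 1*(-427)) = (-175 + (-48)² + 30*(-48))/(-39 + (-48)² + 36*(-48)) - (-693 - 1*(-427)) = (-175 + 2304 - 1440)/(-39 + 2304 - 1728) - (-693 + 427) = 689/537 - 1*(-266) = (1/537)*689 + 266 = 689/537 + 266 = 143531/537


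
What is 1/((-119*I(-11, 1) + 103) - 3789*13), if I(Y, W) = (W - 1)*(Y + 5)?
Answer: -1/49154 ≈ -2.0344e-5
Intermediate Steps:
I(Y, W) = (-1 + W)*(5 + Y)
1/((-119*I(-11, 1) + 103) - 3789*13) = 1/((-119*(-5 - 1*(-11) + 5*1 + 1*(-11)) + 103) - 3789*13) = 1/((-119*(-5 + 11 + 5 - 11) + 103) - 49257) = 1/((-119*0 + 103) - 49257) = 1/((0 + 103) - 49257) = 1/(103 - 49257) = 1/(-49154) = -1/49154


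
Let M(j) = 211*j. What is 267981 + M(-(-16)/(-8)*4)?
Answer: 266293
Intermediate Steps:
267981 + M(-(-16)/(-8)*4) = 267981 + 211*(-(-16)/(-8)*4) = 267981 + 211*(-(-16)*(-1)/8*4) = 267981 + 211*(-4*½*4) = 267981 + 211*(-2*4) = 267981 + 211*(-8) = 267981 - 1688 = 266293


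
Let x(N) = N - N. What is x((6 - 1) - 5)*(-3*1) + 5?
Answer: 5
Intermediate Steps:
x(N) = 0
x((6 - 1) - 5)*(-3*1) + 5 = 0*(-3*1) + 5 = 0*(-3) + 5 = 0 + 5 = 5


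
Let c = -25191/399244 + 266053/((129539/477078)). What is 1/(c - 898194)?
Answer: 51717668516/4222752842273643 ≈ 1.2247e-5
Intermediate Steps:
c = 50675252397333747/51717668516 (c = -25191*1/399244 + 266053/((129539*(1/477078))) = -25191/399244 + 266053/(129539/477078) = -25191/399244 + 266053*(477078/129539) = -25191/399244 + 126928033134/129539 = 50675252397333747/51717668516 ≈ 9.7984e+5)
1/(c - 898194) = 1/(50675252397333747/51717668516 - 898194) = 1/(4222752842273643/51717668516) = 51717668516/4222752842273643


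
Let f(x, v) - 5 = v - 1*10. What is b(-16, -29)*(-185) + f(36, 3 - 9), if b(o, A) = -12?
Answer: 2209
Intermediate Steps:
f(x, v) = -5 + v (f(x, v) = 5 + (v - 1*10) = 5 + (v - 10) = 5 + (-10 + v) = -5 + v)
b(-16, -29)*(-185) + f(36, 3 - 9) = -12*(-185) + (-5 + (3 - 9)) = 2220 + (-5 - 6) = 2220 - 11 = 2209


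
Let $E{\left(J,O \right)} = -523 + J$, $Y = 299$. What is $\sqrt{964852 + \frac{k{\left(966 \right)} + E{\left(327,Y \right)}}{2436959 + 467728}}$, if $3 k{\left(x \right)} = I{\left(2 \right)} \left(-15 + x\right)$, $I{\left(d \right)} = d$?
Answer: $\frac{13 \sqrt{594685925399246}}{322743} \approx 982.27$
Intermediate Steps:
$k{\left(x \right)} = -10 + \frac{2 x}{3}$ ($k{\left(x \right)} = \frac{2 \left(-15 + x\right)}{3} = \frac{-30 + 2 x}{3} = -10 + \frac{2 x}{3}$)
$\sqrt{964852 + \frac{k{\left(966 \right)} + E{\left(327,Y \right)}}{2436959 + 467728}} = \sqrt{964852 + \frac{\left(-10 + \frac{2}{3} \cdot 966\right) + \left(-523 + 327\right)}{2436959 + 467728}} = \sqrt{964852 + \frac{\left(-10 + 644\right) - 196}{2904687}} = \sqrt{964852 + \left(634 - 196\right) \frac{1}{2904687}} = \sqrt{964852 + 438 \cdot \frac{1}{2904687}} = \sqrt{964852 + \frac{146}{968229}} = \sqrt{\frac{934197687254}{968229}} = \frac{13 \sqrt{594685925399246}}{322743}$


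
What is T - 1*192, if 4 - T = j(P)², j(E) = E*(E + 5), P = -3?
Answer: -224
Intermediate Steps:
j(E) = E*(5 + E)
T = -32 (T = 4 - (-3*(5 - 3))² = 4 - (-3*2)² = 4 - 1*(-6)² = 4 - 1*36 = 4 - 36 = -32)
T - 1*192 = -32 - 1*192 = -32 - 192 = -224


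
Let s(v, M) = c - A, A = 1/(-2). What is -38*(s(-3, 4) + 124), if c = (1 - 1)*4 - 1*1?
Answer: -4693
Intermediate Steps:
A = -½ ≈ -0.50000
c = -1 (c = 0*4 - 1 = 0 - 1 = -1)
s(v, M) = -½ (s(v, M) = -1 - 1*(-½) = -1 + ½ = -½)
-38*(s(-3, 4) + 124) = -38*(-½ + 124) = -38*247/2 = -4693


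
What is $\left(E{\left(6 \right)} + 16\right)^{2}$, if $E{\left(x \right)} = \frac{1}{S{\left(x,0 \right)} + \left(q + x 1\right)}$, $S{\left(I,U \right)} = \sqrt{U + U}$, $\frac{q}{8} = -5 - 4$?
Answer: $\frac{1113025}{4356} \approx 255.52$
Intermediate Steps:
$q = -72$ ($q = 8 \left(-5 - 4\right) = 8 \left(-9\right) = -72$)
$S{\left(I,U \right)} = \sqrt{2} \sqrt{U}$ ($S{\left(I,U \right)} = \sqrt{2 U} = \sqrt{2} \sqrt{U}$)
$E{\left(x \right)} = \frac{1}{-72 + x}$ ($E{\left(x \right)} = \frac{1}{\sqrt{2} \sqrt{0} + \left(-72 + x 1\right)} = \frac{1}{\sqrt{2} \cdot 0 + \left(-72 + x\right)} = \frac{1}{0 + \left(-72 + x\right)} = \frac{1}{-72 + x}$)
$\left(E{\left(6 \right)} + 16\right)^{2} = \left(\frac{1}{-72 + 6} + 16\right)^{2} = \left(\frac{1}{-66} + 16\right)^{2} = \left(- \frac{1}{66} + 16\right)^{2} = \left(\frac{1055}{66}\right)^{2} = \frac{1113025}{4356}$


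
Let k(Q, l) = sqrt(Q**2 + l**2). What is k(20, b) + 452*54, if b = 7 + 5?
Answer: 24408 + 4*sqrt(34) ≈ 24431.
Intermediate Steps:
b = 12
k(20, b) + 452*54 = sqrt(20**2 + 12**2) + 452*54 = sqrt(400 + 144) + 24408 = sqrt(544) + 24408 = 4*sqrt(34) + 24408 = 24408 + 4*sqrt(34)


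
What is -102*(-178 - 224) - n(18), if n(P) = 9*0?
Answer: 41004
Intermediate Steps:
n(P) = 0
-102*(-178 - 224) - n(18) = -102*(-178 - 224) - 1*0 = -102*(-402) + 0 = 41004 + 0 = 41004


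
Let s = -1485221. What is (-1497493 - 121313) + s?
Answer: -3104027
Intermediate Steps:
(-1497493 - 121313) + s = (-1497493 - 121313) - 1485221 = -1618806 - 1485221 = -3104027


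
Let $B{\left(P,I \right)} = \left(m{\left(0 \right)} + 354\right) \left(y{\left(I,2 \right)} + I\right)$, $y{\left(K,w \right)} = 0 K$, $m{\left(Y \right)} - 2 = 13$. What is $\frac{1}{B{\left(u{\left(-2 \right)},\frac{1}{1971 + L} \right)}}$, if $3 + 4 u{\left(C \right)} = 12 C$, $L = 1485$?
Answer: $\frac{384}{41} \approx 9.3659$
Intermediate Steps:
$m{\left(Y \right)} = 15$ ($m{\left(Y \right)} = 2 + 13 = 15$)
$y{\left(K,w \right)} = 0$
$u{\left(C \right)} = - \frac{3}{4} + 3 C$ ($u{\left(C \right)} = - \frac{3}{4} + \frac{12 C}{4} = - \frac{3}{4} + 3 C$)
$B{\left(P,I \right)} = 369 I$ ($B{\left(P,I \right)} = \left(15 + 354\right) \left(0 + I\right) = 369 I$)
$\frac{1}{B{\left(u{\left(-2 \right)},\frac{1}{1971 + L} \right)}} = \frac{1}{369 \frac{1}{1971 + 1485}} = \frac{1}{369 \cdot \frac{1}{3456}} = \frac{1}{\frac{41}{384}} = \frac{384}{41}$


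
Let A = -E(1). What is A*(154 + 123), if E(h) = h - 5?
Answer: 1108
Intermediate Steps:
E(h) = -5 + h
A = 4 (A = -(-5 + 1) = -1*(-4) = 4)
A*(154 + 123) = 4*(154 + 123) = 4*277 = 1108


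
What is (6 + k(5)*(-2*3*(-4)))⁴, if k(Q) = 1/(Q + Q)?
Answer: 3111696/625 ≈ 4978.7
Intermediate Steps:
k(Q) = 1/(2*Q)
(6 + k(5)*(-2*3*(-4)))⁴ = (6 + ((½)/5)*(-2*3*(-4)))⁴ = (6 + ((½)*(⅕))*(-6*(-4)))⁴ = (6 + (⅒)*24)⁴ = (6 + 12/5)⁴ = (42/5)⁴ = 3111696/625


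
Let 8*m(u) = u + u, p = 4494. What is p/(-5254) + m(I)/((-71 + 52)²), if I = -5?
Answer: -3257803/3793388 ≈ -0.85881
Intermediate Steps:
m(u) = u/4 (m(u) = (u + u)/8 = (2*u)/8 = u/4)
p/(-5254) + m(I)/((-71 + 52)²) = 4494/(-5254) + ((¼)*(-5))/((-71 + 52)²) = 4494*(-1/5254) - 5/(4*((-19)²)) = -2247/2627 - 5/4/361 = -2247/2627 - 5/4*1/361 = -2247/2627 - 5/1444 = -3257803/3793388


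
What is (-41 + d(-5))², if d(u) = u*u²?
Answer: 27556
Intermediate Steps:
d(u) = u³
(-41 + d(-5))² = (-41 + (-5)³)² = (-41 - 125)² = (-166)² = 27556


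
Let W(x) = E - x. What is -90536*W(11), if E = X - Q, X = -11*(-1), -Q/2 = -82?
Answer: 14847904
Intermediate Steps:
Q = 164 (Q = -2*(-82) = 164)
X = 11
E = -153 (E = 11 - 1*164 = 11 - 164 = -153)
W(x) = -153 - x
-90536*W(11) = -90536/(1/(-153 - 1*11)) = -90536/(1/(-153 - 11)) = -90536/(1/(-164)) = -90536/(-1/164) = -90536*(-164) = 14847904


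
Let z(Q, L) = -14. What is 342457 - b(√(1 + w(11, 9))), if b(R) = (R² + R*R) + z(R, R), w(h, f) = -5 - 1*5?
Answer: 342489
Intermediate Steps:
w(h, f) = -10 (w(h, f) = -5 - 5 = -10)
b(R) = -14 + 2*R² (b(R) = (R² + R*R) - 14 = (R² + R²) - 14 = 2*R² - 14 = -14 + 2*R²)
342457 - b(√(1 + w(11, 9))) = 342457 - (-14 + 2*(√(1 - 10))²) = 342457 - (-14 + 2*(√(-9))²) = 342457 - (-14 + 2*(3*I)²) = 342457 - (-14 + 2*(-9)) = 342457 - (-14 - 18) = 342457 - 1*(-32) = 342457 + 32 = 342489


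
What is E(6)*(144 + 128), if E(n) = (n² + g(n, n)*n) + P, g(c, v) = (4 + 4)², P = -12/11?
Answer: 1253376/11 ≈ 1.1394e+5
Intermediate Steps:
P = -12/11 (P = -12*1/11 = -12/11 ≈ -1.0909)
g(c, v) = 64 (g(c, v) = 8² = 64)
E(n) = -12/11 + n² + 64*n (E(n) = (n² + 64*n) - 12/11 = -12/11 + n² + 64*n)
E(6)*(144 + 128) = (-12/11 + 6² + 64*6)*(144 + 128) = (-12/11 + 36 + 384)*272 = (4608/11)*272 = 1253376/11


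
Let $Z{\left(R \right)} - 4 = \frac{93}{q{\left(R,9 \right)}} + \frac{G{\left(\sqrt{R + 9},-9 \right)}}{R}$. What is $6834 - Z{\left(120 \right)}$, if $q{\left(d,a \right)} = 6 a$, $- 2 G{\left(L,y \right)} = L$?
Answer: $\frac{122909}{18} + \frac{\sqrt{129}}{240} \approx 6828.3$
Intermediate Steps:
$G{\left(L,y \right)} = - \frac{L}{2}$
$Z{\left(R \right)} = \frac{103}{18} - \frac{\sqrt{9 + R}}{2 R}$ ($Z{\left(R \right)} = 4 + \left(\frac{93}{6 \cdot 9} + \frac{\left(- \frac{1}{2}\right) \sqrt{R + 9}}{R}\right) = 4 + \left(\frac{93}{54} + \frac{\left(- \frac{1}{2}\right) \sqrt{9 + R}}{R}\right) = 4 + \left(93 \cdot \frac{1}{54} - \frac{\sqrt{9 + R}}{2 R}\right) = 4 + \left(\frac{31}{18} - \frac{\sqrt{9 + R}}{2 R}\right) = \frac{103}{18} - \frac{\sqrt{9 + R}}{2 R}$)
$6834 - Z{\left(120 \right)} = 6834 - \left(\frac{103}{18} - \frac{\sqrt{9 + 120}}{2 \cdot 120}\right) = 6834 - \left(\frac{103}{18} - \frac{\sqrt{129}}{240}\right) = \frac{122909}{18} + \frac{\sqrt{129}}{240}$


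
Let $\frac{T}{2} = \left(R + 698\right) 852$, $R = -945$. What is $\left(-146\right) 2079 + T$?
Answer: $-724422$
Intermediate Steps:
$T = -420888$ ($T = 2 \left(-945 + 698\right) 852 = 2 \left(\left(-247\right) 852\right) = 2 \left(-210444\right) = -420888$)
$\left(-146\right) 2079 + T = \left(-146\right) 2079 - 420888 = -303534 - 420888 = -724422$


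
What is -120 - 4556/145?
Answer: -21956/145 ≈ -151.42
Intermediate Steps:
-120 - 4556/145 = -21956/145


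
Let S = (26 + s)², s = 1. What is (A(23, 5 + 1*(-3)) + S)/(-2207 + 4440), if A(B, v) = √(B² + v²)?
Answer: 729/2233 + √533/2233 ≈ 0.33681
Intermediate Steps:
S = 729 (S = (26 + 1)² = 27² = 729)
(A(23, 5 + 1*(-3)) + S)/(-2207 + 4440) = (√(23² + (5 + 1*(-3))²) + 729)/(-2207 + 4440) = (√(529 + (5 - 3)²) + 729)/2233 = (√(529 + 2²) + 729)*(1/2233) = (√(529 + 4) + 729)*(1/2233) = (√533 + 729)*(1/2233) = (729 + √533)*(1/2233) = 729/2233 + √533/2233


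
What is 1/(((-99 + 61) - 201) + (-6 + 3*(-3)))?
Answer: -1/254 ≈ -0.0039370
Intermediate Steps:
1/(((-99 + 61) - 201) + (-6 + 3*(-3))) = 1/((-38 - 201) + (-6 - 9)) = 1/(-239 - 15) = 1/(-254) = -1/254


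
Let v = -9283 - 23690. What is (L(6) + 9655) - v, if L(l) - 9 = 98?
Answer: 42735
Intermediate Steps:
v = -32973
L(l) = 107 (L(l) = 9 + 98 = 107)
(L(6) + 9655) - v = (107 + 9655) - 1*(-32973) = 9762 + 32973 = 42735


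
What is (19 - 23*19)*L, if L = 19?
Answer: -7942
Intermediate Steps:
(19 - 23*19)*L = (19 - 23*19)*19 = (19 - 437)*19 = -418*19 = -7942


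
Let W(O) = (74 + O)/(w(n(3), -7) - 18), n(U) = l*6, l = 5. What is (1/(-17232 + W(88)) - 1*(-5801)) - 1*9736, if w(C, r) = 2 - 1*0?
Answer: -542782103/137937 ≈ -3935.0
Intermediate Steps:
n(U) = 30 (n(U) = 5*6 = 30)
w(C, r) = 2 (w(C, r) = 2 + 0 = 2)
W(O) = -37/8 - O/16 (W(O) = (74 + O)/(2 - 18) = (74 + O)/(-16) = (74 + O)*(-1/16) = -37/8 - O/16)
(1/(-17232 + W(88)) - 1*(-5801)) - 1*9736 = (1/(-17232 + (-37/8 - 1/16*88)) - 1*(-5801)) - 1*9736 = (1/(-17232 + (-37/8 - 11/2)) + 5801) - 9736 = (1/(-17232 - 81/8) + 5801) - 9736 = (1/(-137937/8) + 5801) - 9736 = (-8/137937 + 5801) - 9736 = 800172529/137937 - 9736 = -542782103/137937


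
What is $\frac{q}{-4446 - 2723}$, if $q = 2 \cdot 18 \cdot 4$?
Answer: $- \frac{144}{7169} \approx -0.020086$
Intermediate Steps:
$q = 144$ ($q = 36 \cdot 4 = 144$)
$\frac{q}{-4446 - 2723} = \frac{144}{-4446 - 2723} = \frac{144}{-7169} = 144 \left(- \frac{1}{7169}\right) = - \frac{144}{7169}$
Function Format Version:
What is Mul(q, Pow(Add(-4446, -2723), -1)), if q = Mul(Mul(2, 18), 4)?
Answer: Rational(-144, 7169) ≈ -0.020086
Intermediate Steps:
q = 144 (q = Mul(36, 4) = 144)
Mul(q, Pow(Add(-4446, -2723), -1)) = Mul(144, Pow(Add(-4446, -2723), -1)) = Mul(144, Pow(-7169, -1)) = Mul(144, Rational(-1, 7169)) = Rational(-144, 7169)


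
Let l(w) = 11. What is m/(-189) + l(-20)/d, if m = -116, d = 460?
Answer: 55439/86940 ≈ 0.63767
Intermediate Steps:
m/(-189) + l(-20)/d = -116/(-189) + 11/460 = -116*(-1/189) + 11*(1/460) = 116/189 + 11/460 = 55439/86940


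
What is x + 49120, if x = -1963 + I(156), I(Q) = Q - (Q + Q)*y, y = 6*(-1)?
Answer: 49185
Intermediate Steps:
y = -6
I(Q) = 13*Q (I(Q) = Q - (Q + Q)*(-6) = Q - 2*Q*(-6) = Q - (-12)*Q = Q + 12*Q = 13*Q)
x = 65 (x = -1963 + 13*156 = -1963 + 2028 = 65)
x + 49120 = 65 + 49120 = 49185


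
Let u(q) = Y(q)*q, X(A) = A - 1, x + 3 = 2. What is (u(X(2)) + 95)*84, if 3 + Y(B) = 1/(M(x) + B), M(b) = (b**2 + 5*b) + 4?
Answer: 7812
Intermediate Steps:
x = -1 (x = -3 + 2 = -1)
X(A) = -1 + A
M(b) = 4 + b**2 + 5*b
Y(B) = -3 + 1/B (Y(B) = -3 + 1/((4 + (-1)**2 + 5*(-1)) + B) = -3 + 1/((4 + 1 - 5) + B) = -3 + 1/(0 + B) = -3 + 1/B)
u(q) = q*(-3 + 1/q) (u(q) = (-3 + 1/q)*q = q*(-3 + 1/q))
(u(X(2)) + 95)*84 = ((1 - 3*(-1 + 2)) + 95)*84 = ((1 - 3*1) + 95)*84 = ((1 - 3) + 95)*84 = (-2 + 95)*84 = 93*84 = 7812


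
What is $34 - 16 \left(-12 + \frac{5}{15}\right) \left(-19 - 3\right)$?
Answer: $- \frac{12218}{3} \approx -4072.7$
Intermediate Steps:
$34 - 16 \left(-12 + \frac{5}{15}\right) \left(-19 - 3\right) = 34 - 16 \left(-12 + 5 \cdot \frac{1}{15}\right) \left(-22\right) = 34 - 16 \left(-12 + \frac{1}{3}\right) \left(-22\right) = 34 - 16 \left(\left(- \frac{35}{3}\right) \left(-22\right)\right) = 34 - \frac{12320}{3} = - \frac{12218}{3}$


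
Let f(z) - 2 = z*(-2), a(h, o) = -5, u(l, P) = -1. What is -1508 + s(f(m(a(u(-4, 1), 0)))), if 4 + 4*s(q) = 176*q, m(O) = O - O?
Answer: -1421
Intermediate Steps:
m(O) = 0
f(z) = 2 - 2*z (f(z) = 2 + z*(-2) = 2 - 2*z)
s(q) = -1 + 44*q (s(q) = -1 + (176*q)/4 = -1 + 44*q)
-1508 + s(f(m(a(u(-4, 1), 0)))) = -1508 + (-1 + 44*(2 - 2*0)) = -1508 + (-1 + 44*(2 + 0)) = -1508 + (-1 + 44*2) = -1508 + (-1 + 88) = -1508 + 87 = -1421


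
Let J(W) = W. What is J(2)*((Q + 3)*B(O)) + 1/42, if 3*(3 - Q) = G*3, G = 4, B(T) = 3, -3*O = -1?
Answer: 505/42 ≈ 12.024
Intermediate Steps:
O = ⅓ (O = -⅓*(-1) = ⅓ ≈ 0.33333)
Q = -1 (Q = 3 - 4*3/3 = 3 - ⅓*12 = 3 - 4 = -1)
J(2)*((Q + 3)*B(O)) + 1/42 = 2*((-1 + 3)*3) + 1/42 = 2*(2*3) + 1/42 = 2*6 + 1/42 = 12 + 1/42 = 505/42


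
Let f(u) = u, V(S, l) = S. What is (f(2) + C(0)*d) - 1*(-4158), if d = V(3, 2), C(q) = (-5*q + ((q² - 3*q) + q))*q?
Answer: 4160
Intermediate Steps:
C(q) = q*(q² - 7*q) (C(q) = (-5*q + (q² - 2*q))*q = (q² - 7*q)*q = q*(q² - 7*q))
d = 3
(f(2) + C(0)*d) - 1*(-4158) = (2 + (0²*(-7 + 0))*3) - 1*(-4158) = (2 + (0*(-7))*3) + 4158 = (2 + 0*3) + 4158 = (2 + 0) + 4158 = 2 + 4158 = 4160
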